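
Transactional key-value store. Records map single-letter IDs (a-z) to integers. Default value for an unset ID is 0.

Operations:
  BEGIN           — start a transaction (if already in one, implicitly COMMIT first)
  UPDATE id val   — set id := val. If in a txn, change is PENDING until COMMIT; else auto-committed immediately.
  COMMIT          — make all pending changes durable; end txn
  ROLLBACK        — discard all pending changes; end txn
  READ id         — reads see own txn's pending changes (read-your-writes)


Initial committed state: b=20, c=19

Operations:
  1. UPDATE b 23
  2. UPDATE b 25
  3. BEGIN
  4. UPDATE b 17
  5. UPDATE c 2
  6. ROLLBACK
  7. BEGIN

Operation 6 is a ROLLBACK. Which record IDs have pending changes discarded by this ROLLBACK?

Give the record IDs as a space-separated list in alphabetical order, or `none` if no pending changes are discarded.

Answer: b c

Derivation:
Initial committed: {b=20, c=19}
Op 1: UPDATE b=23 (auto-commit; committed b=23)
Op 2: UPDATE b=25 (auto-commit; committed b=25)
Op 3: BEGIN: in_txn=True, pending={}
Op 4: UPDATE b=17 (pending; pending now {b=17})
Op 5: UPDATE c=2 (pending; pending now {b=17, c=2})
Op 6: ROLLBACK: discarded pending ['b', 'c']; in_txn=False
Op 7: BEGIN: in_txn=True, pending={}
ROLLBACK at op 6 discards: ['b', 'c']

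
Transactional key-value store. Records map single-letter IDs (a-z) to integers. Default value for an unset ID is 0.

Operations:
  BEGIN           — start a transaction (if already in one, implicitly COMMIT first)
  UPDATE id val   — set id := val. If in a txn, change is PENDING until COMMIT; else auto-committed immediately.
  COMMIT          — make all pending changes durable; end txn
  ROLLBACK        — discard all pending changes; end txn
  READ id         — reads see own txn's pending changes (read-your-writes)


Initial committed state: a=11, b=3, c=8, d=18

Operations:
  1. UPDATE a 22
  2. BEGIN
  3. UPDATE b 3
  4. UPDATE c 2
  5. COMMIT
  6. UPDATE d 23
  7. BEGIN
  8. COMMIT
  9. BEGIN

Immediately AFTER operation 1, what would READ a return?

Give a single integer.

Answer: 22

Derivation:
Initial committed: {a=11, b=3, c=8, d=18}
Op 1: UPDATE a=22 (auto-commit; committed a=22)
After op 1: visible(a) = 22 (pending={}, committed={a=22, b=3, c=8, d=18})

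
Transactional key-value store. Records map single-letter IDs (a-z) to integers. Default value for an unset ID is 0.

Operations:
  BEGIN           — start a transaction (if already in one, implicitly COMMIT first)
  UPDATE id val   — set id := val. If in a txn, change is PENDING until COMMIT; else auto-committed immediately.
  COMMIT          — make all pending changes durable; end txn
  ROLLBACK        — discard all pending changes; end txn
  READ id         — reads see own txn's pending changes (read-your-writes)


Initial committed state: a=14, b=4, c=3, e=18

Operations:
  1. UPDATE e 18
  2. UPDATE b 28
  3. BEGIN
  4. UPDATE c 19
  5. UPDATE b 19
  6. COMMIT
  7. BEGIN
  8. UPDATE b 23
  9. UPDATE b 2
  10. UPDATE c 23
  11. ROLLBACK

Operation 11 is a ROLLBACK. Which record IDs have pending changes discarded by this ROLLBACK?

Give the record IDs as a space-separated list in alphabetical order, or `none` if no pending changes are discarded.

Initial committed: {a=14, b=4, c=3, e=18}
Op 1: UPDATE e=18 (auto-commit; committed e=18)
Op 2: UPDATE b=28 (auto-commit; committed b=28)
Op 3: BEGIN: in_txn=True, pending={}
Op 4: UPDATE c=19 (pending; pending now {c=19})
Op 5: UPDATE b=19 (pending; pending now {b=19, c=19})
Op 6: COMMIT: merged ['b', 'c'] into committed; committed now {a=14, b=19, c=19, e=18}
Op 7: BEGIN: in_txn=True, pending={}
Op 8: UPDATE b=23 (pending; pending now {b=23})
Op 9: UPDATE b=2 (pending; pending now {b=2})
Op 10: UPDATE c=23 (pending; pending now {b=2, c=23})
Op 11: ROLLBACK: discarded pending ['b', 'c']; in_txn=False
ROLLBACK at op 11 discards: ['b', 'c']

Answer: b c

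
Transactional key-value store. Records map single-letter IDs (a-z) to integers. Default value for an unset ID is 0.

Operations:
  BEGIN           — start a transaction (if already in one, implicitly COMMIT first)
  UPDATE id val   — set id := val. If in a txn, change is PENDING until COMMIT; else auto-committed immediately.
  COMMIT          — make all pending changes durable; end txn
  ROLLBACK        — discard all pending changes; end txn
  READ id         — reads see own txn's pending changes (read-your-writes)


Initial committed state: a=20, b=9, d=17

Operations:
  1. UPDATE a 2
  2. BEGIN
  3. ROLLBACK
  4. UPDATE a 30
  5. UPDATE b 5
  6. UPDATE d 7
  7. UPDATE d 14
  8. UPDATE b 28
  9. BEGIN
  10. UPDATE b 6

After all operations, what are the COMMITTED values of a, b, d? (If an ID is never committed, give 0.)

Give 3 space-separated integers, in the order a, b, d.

Answer: 30 28 14

Derivation:
Initial committed: {a=20, b=9, d=17}
Op 1: UPDATE a=2 (auto-commit; committed a=2)
Op 2: BEGIN: in_txn=True, pending={}
Op 3: ROLLBACK: discarded pending []; in_txn=False
Op 4: UPDATE a=30 (auto-commit; committed a=30)
Op 5: UPDATE b=5 (auto-commit; committed b=5)
Op 6: UPDATE d=7 (auto-commit; committed d=7)
Op 7: UPDATE d=14 (auto-commit; committed d=14)
Op 8: UPDATE b=28 (auto-commit; committed b=28)
Op 9: BEGIN: in_txn=True, pending={}
Op 10: UPDATE b=6 (pending; pending now {b=6})
Final committed: {a=30, b=28, d=14}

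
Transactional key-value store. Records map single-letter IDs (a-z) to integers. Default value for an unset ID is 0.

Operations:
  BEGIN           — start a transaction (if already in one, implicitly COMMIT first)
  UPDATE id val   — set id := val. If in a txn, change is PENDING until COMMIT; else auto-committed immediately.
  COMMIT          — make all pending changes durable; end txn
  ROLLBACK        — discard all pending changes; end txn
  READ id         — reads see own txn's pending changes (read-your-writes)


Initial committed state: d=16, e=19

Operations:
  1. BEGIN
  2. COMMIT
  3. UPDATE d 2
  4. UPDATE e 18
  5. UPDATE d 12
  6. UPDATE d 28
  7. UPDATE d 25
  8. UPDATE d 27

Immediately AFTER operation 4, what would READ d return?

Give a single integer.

Answer: 2

Derivation:
Initial committed: {d=16, e=19}
Op 1: BEGIN: in_txn=True, pending={}
Op 2: COMMIT: merged [] into committed; committed now {d=16, e=19}
Op 3: UPDATE d=2 (auto-commit; committed d=2)
Op 4: UPDATE e=18 (auto-commit; committed e=18)
After op 4: visible(d) = 2 (pending={}, committed={d=2, e=18})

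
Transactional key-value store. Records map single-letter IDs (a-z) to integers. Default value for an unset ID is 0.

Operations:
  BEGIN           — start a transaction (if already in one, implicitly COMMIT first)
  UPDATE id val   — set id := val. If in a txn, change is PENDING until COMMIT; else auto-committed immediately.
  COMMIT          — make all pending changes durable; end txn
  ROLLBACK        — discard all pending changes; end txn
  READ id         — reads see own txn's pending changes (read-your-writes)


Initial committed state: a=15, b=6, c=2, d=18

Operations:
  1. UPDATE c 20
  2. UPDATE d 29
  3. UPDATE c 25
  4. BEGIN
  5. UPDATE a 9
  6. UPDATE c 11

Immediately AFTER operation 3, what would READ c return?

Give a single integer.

Answer: 25

Derivation:
Initial committed: {a=15, b=6, c=2, d=18}
Op 1: UPDATE c=20 (auto-commit; committed c=20)
Op 2: UPDATE d=29 (auto-commit; committed d=29)
Op 3: UPDATE c=25 (auto-commit; committed c=25)
After op 3: visible(c) = 25 (pending={}, committed={a=15, b=6, c=25, d=29})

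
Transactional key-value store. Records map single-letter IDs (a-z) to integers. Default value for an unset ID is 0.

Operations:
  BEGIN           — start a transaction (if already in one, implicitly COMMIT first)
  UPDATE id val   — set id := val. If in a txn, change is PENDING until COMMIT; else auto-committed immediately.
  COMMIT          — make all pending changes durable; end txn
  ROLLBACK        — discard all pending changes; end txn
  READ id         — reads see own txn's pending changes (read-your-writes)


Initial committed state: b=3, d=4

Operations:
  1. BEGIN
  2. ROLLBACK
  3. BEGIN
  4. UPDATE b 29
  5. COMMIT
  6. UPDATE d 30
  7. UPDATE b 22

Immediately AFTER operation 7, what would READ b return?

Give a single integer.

Answer: 22

Derivation:
Initial committed: {b=3, d=4}
Op 1: BEGIN: in_txn=True, pending={}
Op 2: ROLLBACK: discarded pending []; in_txn=False
Op 3: BEGIN: in_txn=True, pending={}
Op 4: UPDATE b=29 (pending; pending now {b=29})
Op 5: COMMIT: merged ['b'] into committed; committed now {b=29, d=4}
Op 6: UPDATE d=30 (auto-commit; committed d=30)
Op 7: UPDATE b=22 (auto-commit; committed b=22)
After op 7: visible(b) = 22 (pending={}, committed={b=22, d=30})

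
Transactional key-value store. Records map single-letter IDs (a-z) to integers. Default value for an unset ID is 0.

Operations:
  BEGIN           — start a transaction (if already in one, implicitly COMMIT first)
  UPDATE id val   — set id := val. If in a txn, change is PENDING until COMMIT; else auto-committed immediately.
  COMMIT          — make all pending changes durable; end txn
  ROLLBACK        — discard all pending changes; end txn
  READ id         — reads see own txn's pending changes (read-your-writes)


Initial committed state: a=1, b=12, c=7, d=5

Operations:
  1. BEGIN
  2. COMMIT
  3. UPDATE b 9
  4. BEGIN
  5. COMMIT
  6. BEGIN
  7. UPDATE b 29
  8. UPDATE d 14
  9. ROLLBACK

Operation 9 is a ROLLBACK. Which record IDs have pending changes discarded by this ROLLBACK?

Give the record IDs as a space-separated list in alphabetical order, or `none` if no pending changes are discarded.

Answer: b d

Derivation:
Initial committed: {a=1, b=12, c=7, d=5}
Op 1: BEGIN: in_txn=True, pending={}
Op 2: COMMIT: merged [] into committed; committed now {a=1, b=12, c=7, d=5}
Op 3: UPDATE b=9 (auto-commit; committed b=9)
Op 4: BEGIN: in_txn=True, pending={}
Op 5: COMMIT: merged [] into committed; committed now {a=1, b=9, c=7, d=5}
Op 6: BEGIN: in_txn=True, pending={}
Op 7: UPDATE b=29 (pending; pending now {b=29})
Op 8: UPDATE d=14 (pending; pending now {b=29, d=14})
Op 9: ROLLBACK: discarded pending ['b', 'd']; in_txn=False
ROLLBACK at op 9 discards: ['b', 'd']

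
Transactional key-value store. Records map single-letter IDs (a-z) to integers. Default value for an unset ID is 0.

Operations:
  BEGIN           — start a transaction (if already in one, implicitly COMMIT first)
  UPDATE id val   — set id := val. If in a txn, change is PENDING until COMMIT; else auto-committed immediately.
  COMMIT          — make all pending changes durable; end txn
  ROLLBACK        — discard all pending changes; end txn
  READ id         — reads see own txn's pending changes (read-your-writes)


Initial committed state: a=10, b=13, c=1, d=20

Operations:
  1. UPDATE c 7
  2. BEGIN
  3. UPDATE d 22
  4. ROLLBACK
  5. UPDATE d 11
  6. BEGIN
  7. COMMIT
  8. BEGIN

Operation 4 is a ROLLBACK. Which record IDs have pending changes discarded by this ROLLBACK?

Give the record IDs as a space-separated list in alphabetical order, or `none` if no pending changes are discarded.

Initial committed: {a=10, b=13, c=1, d=20}
Op 1: UPDATE c=7 (auto-commit; committed c=7)
Op 2: BEGIN: in_txn=True, pending={}
Op 3: UPDATE d=22 (pending; pending now {d=22})
Op 4: ROLLBACK: discarded pending ['d']; in_txn=False
Op 5: UPDATE d=11 (auto-commit; committed d=11)
Op 6: BEGIN: in_txn=True, pending={}
Op 7: COMMIT: merged [] into committed; committed now {a=10, b=13, c=7, d=11}
Op 8: BEGIN: in_txn=True, pending={}
ROLLBACK at op 4 discards: ['d']

Answer: d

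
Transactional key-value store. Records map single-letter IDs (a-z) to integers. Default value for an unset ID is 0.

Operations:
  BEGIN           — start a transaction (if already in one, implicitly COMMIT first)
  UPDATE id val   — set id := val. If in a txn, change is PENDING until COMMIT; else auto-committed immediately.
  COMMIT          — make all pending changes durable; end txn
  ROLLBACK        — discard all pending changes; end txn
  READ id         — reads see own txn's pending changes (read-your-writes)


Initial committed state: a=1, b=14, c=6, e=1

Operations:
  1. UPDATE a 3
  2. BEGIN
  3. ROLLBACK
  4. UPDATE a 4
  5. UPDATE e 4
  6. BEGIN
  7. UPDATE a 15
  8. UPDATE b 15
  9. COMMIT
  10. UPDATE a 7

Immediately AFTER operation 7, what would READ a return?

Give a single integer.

Answer: 15

Derivation:
Initial committed: {a=1, b=14, c=6, e=1}
Op 1: UPDATE a=3 (auto-commit; committed a=3)
Op 2: BEGIN: in_txn=True, pending={}
Op 3: ROLLBACK: discarded pending []; in_txn=False
Op 4: UPDATE a=4 (auto-commit; committed a=4)
Op 5: UPDATE e=4 (auto-commit; committed e=4)
Op 6: BEGIN: in_txn=True, pending={}
Op 7: UPDATE a=15 (pending; pending now {a=15})
After op 7: visible(a) = 15 (pending={a=15}, committed={a=4, b=14, c=6, e=4})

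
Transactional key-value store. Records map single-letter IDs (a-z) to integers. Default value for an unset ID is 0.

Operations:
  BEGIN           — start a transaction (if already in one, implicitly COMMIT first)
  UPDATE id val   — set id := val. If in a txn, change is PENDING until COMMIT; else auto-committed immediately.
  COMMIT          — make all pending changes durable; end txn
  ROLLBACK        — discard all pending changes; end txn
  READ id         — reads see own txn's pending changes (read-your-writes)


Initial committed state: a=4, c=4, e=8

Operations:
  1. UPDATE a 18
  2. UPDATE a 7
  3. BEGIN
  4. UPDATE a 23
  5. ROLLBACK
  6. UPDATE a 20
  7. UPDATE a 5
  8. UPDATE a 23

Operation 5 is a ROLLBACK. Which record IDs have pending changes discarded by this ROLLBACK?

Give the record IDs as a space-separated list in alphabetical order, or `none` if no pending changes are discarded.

Answer: a

Derivation:
Initial committed: {a=4, c=4, e=8}
Op 1: UPDATE a=18 (auto-commit; committed a=18)
Op 2: UPDATE a=7 (auto-commit; committed a=7)
Op 3: BEGIN: in_txn=True, pending={}
Op 4: UPDATE a=23 (pending; pending now {a=23})
Op 5: ROLLBACK: discarded pending ['a']; in_txn=False
Op 6: UPDATE a=20 (auto-commit; committed a=20)
Op 7: UPDATE a=5 (auto-commit; committed a=5)
Op 8: UPDATE a=23 (auto-commit; committed a=23)
ROLLBACK at op 5 discards: ['a']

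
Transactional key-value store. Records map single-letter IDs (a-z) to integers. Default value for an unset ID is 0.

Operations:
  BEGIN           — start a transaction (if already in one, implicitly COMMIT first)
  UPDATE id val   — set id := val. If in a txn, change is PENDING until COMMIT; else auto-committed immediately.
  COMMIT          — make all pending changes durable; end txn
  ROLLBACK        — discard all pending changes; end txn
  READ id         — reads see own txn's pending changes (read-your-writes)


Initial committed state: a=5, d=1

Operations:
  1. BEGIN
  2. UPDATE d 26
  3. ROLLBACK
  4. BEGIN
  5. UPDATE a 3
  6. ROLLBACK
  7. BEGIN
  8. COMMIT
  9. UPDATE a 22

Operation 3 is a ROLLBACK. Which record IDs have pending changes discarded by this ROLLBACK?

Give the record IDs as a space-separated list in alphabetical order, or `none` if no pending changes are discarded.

Answer: d

Derivation:
Initial committed: {a=5, d=1}
Op 1: BEGIN: in_txn=True, pending={}
Op 2: UPDATE d=26 (pending; pending now {d=26})
Op 3: ROLLBACK: discarded pending ['d']; in_txn=False
Op 4: BEGIN: in_txn=True, pending={}
Op 5: UPDATE a=3 (pending; pending now {a=3})
Op 6: ROLLBACK: discarded pending ['a']; in_txn=False
Op 7: BEGIN: in_txn=True, pending={}
Op 8: COMMIT: merged [] into committed; committed now {a=5, d=1}
Op 9: UPDATE a=22 (auto-commit; committed a=22)
ROLLBACK at op 3 discards: ['d']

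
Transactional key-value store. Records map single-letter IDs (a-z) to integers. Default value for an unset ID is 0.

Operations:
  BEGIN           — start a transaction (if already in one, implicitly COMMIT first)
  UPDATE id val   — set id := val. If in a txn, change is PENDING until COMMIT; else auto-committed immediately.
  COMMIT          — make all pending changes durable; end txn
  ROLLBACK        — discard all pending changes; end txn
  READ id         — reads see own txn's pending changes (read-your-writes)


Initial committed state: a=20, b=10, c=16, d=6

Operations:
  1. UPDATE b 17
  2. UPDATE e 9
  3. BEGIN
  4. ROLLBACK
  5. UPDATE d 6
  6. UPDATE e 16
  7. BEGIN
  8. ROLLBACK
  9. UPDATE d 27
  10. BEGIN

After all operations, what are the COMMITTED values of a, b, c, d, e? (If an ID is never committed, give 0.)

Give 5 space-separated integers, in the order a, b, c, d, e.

Initial committed: {a=20, b=10, c=16, d=6}
Op 1: UPDATE b=17 (auto-commit; committed b=17)
Op 2: UPDATE e=9 (auto-commit; committed e=9)
Op 3: BEGIN: in_txn=True, pending={}
Op 4: ROLLBACK: discarded pending []; in_txn=False
Op 5: UPDATE d=6 (auto-commit; committed d=6)
Op 6: UPDATE e=16 (auto-commit; committed e=16)
Op 7: BEGIN: in_txn=True, pending={}
Op 8: ROLLBACK: discarded pending []; in_txn=False
Op 9: UPDATE d=27 (auto-commit; committed d=27)
Op 10: BEGIN: in_txn=True, pending={}
Final committed: {a=20, b=17, c=16, d=27, e=16}

Answer: 20 17 16 27 16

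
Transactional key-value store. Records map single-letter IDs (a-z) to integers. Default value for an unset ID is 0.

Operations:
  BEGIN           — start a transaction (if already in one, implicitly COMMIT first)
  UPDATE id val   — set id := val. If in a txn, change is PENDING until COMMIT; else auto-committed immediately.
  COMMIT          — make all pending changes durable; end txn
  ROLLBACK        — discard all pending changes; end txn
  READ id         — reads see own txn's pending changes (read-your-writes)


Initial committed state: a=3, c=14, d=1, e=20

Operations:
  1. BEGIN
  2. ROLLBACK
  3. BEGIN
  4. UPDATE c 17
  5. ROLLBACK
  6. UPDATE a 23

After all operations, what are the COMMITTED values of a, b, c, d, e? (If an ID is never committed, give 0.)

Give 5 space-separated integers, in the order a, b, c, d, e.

Answer: 23 0 14 1 20

Derivation:
Initial committed: {a=3, c=14, d=1, e=20}
Op 1: BEGIN: in_txn=True, pending={}
Op 2: ROLLBACK: discarded pending []; in_txn=False
Op 3: BEGIN: in_txn=True, pending={}
Op 4: UPDATE c=17 (pending; pending now {c=17})
Op 5: ROLLBACK: discarded pending ['c']; in_txn=False
Op 6: UPDATE a=23 (auto-commit; committed a=23)
Final committed: {a=23, c=14, d=1, e=20}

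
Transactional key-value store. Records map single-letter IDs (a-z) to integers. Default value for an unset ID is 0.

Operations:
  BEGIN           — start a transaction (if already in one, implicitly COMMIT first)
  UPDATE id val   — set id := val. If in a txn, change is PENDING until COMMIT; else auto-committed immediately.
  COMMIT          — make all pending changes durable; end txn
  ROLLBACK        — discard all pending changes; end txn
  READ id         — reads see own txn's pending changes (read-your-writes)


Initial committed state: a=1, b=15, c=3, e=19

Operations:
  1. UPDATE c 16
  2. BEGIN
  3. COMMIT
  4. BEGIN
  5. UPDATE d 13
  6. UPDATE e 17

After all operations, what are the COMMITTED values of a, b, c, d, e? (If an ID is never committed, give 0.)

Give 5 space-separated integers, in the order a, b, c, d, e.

Initial committed: {a=1, b=15, c=3, e=19}
Op 1: UPDATE c=16 (auto-commit; committed c=16)
Op 2: BEGIN: in_txn=True, pending={}
Op 3: COMMIT: merged [] into committed; committed now {a=1, b=15, c=16, e=19}
Op 4: BEGIN: in_txn=True, pending={}
Op 5: UPDATE d=13 (pending; pending now {d=13})
Op 6: UPDATE e=17 (pending; pending now {d=13, e=17})
Final committed: {a=1, b=15, c=16, e=19}

Answer: 1 15 16 0 19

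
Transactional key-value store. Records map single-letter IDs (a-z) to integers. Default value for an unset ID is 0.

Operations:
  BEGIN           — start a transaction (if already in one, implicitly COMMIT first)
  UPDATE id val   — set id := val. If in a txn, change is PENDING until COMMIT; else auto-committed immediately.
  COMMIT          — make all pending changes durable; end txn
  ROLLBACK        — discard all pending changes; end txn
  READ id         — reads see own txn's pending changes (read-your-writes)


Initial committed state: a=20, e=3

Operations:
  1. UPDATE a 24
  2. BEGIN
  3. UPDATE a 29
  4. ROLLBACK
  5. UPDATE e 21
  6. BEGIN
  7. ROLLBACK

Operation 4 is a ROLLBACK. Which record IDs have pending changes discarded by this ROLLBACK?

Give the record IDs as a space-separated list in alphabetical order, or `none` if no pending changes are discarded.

Initial committed: {a=20, e=3}
Op 1: UPDATE a=24 (auto-commit; committed a=24)
Op 2: BEGIN: in_txn=True, pending={}
Op 3: UPDATE a=29 (pending; pending now {a=29})
Op 4: ROLLBACK: discarded pending ['a']; in_txn=False
Op 5: UPDATE e=21 (auto-commit; committed e=21)
Op 6: BEGIN: in_txn=True, pending={}
Op 7: ROLLBACK: discarded pending []; in_txn=False
ROLLBACK at op 4 discards: ['a']

Answer: a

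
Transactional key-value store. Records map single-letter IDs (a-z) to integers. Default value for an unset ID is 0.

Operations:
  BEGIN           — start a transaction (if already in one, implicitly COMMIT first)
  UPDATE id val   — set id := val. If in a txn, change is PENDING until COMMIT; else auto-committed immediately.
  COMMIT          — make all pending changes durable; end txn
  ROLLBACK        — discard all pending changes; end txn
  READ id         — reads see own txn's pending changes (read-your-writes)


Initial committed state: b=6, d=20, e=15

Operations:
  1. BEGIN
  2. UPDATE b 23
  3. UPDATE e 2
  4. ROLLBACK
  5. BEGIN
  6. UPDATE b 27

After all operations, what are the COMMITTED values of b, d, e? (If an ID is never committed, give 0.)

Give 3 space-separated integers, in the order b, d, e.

Initial committed: {b=6, d=20, e=15}
Op 1: BEGIN: in_txn=True, pending={}
Op 2: UPDATE b=23 (pending; pending now {b=23})
Op 3: UPDATE e=2 (pending; pending now {b=23, e=2})
Op 4: ROLLBACK: discarded pending ['b', 'e']; in_txn=False
Op 5: BEGIN: in_txn=True, pending={}
Op 6: UPDATE b=27 (pending; pending now {b=27})
Final committed: {b=6, d=20, e=15}

Answer: 6 20 15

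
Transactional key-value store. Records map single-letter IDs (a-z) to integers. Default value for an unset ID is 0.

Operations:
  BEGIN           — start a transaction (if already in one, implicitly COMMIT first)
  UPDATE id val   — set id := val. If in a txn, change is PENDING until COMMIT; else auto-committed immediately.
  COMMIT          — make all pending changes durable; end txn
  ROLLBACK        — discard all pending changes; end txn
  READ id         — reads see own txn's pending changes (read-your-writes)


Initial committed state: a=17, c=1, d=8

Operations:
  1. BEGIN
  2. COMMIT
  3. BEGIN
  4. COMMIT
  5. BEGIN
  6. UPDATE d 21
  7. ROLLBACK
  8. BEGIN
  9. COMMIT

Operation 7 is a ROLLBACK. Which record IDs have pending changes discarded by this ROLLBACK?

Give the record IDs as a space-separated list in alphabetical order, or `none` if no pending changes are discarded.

Initial committed: {a=17, c=1, d=8}
Op 1: BEGIN: in_txn=True, pending={}
Op 2: COMMIT: merged [] into committed; committed now {a=17, c=1, d=8}
Op 3: BEGIN: in_txn=True, pending={}
Op 4: COMMIT: merged [] into committed; committed now {a=17, c=1, d=8}
Op 5: BEGIN: in_txn=True, pending={}
Op 6: UPDATE d=21 (pending; pending now {d=21})
Op 7: ROLLBACK: discarded pending ['d']; in_txn=False
Op 8: BEGIN: in_txn=True, pending={}
Op 9: COMMIT: merged [] into committed; committed now {a=17, c=1, d=8}
ROLLBACK at op 7 discards: ['d']

Answer: d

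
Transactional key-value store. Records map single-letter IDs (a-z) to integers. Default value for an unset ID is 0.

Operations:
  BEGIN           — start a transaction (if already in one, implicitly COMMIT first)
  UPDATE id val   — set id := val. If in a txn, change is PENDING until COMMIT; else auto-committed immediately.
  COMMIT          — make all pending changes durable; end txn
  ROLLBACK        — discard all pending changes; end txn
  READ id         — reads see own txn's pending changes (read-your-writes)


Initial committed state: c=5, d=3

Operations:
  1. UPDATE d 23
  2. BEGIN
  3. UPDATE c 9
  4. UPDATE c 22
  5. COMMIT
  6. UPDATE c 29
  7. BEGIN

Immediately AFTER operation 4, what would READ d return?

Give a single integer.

Answer: 23

Derivation:
Initial committed: {c=5, d=3}
Op 1: UPDATE d=23 (auto-commit; committed d=23)
Op 2: BEGIN: in_txn=True, pending={}
Op 3: UPDATE c=9 (pending; pending now {c=9})
Op 4: UPDATE c=22 (pending; pending now {c=22})
After op 4: visible(d) = 23 (pending={c=22}, committed={c=5, d=23})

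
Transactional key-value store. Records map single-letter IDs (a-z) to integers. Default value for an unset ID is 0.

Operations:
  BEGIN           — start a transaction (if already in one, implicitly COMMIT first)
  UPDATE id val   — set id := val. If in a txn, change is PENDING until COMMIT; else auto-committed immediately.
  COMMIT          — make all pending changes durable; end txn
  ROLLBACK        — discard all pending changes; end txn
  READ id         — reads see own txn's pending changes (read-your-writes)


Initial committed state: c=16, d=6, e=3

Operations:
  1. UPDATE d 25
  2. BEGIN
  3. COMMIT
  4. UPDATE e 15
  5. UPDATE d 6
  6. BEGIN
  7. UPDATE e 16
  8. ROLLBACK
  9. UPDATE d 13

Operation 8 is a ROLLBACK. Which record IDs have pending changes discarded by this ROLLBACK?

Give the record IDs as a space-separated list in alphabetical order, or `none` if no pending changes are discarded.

Initial committed: {c=16, d=6, e=3}
Op 1: UPDATE d=25 (auto-commit; committed d=25)
Op 2: BEGIN: in_txn=True, pending={}
Op 3: COMMIT: merged [] into committed; committed now {c=16, d=25, e=3}
Op 4: UPDATE e=15 (auto-commit; committed e=15)
Op 5: UPDATE d=6 (auto-commit; committed d=6)
Op 6: BEGIN: in_txn=True, pending={}
Op 7: UPDATE e=16 (pending; pending now {e=16})
Op 8: ROLLBACK: discarded pending ['e']; in_txn=False
Op 9: UPDATE d=13 (auto-commit; committed d=13)
ROLLBACK at op 8 discards: ['e']

Answer: e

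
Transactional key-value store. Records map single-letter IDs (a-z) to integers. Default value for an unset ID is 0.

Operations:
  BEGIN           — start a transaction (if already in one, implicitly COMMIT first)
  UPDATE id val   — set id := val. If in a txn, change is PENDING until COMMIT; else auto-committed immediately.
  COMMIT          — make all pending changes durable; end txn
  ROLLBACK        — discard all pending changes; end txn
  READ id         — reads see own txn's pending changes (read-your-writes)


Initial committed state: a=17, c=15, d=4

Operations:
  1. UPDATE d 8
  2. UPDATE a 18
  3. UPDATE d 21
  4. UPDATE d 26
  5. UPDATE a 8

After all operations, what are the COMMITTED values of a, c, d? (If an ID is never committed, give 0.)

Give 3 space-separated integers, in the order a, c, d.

Initial committed: {a=17, c=15, d=4}
Op 1: UPDATE d=8 (auto-commit; committed d=8)
Op 2: UPDATE a=18 (auto-commit; committed a=18)
Op 3: UPDATE d=21 (auto-commit; committed d=21)
Op 4: UPDATE d=26 (auto-commit; committed d=26)
Op 5: UPDATE a=8 (auto-commit; committed a=8)
Final committed: {a=8, c=15, d=26}

Answer: 8 15 26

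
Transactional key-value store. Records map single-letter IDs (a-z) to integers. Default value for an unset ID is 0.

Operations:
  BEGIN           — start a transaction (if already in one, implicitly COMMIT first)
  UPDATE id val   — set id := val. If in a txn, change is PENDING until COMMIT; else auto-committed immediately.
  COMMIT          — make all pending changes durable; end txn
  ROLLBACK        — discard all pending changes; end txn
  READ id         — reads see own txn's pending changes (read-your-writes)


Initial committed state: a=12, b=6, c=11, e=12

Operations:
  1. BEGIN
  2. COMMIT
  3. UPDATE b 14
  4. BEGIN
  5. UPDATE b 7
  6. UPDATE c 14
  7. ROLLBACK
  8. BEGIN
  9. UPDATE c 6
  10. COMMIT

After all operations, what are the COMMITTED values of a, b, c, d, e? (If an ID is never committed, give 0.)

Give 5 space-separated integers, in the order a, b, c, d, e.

Answer: 12 14 6 0 12

Derivation:
Initial committed: {a=12, b=6, c=11, e=12}
Op 1: BEGIN: in_txn=True, pending={}
Op 2: COMMIT: merged [] into committed; committed now {a=12, b=6, c=11, e=12}
Op 3: UPDATE b=14 (auto-commit; committed b=14)
Op 4: BEGIN: in_txn=True, pending={}
Op 5: UPDATE b=7 (pending; pending now {b=7})
Op 6: UPDATE c=14 (pending; pending now {b=7, c=14})
Op 7: ROLLBACK: discarded pending ['b', 'c']; in_txn=False
Op 8: BEGIN: in_txn=True, pending={}
Op 9: UPDATE c=6 (pending; pending now {c=6})
Op 10: COMMIT: merged ['c'] into committed; committed now {a=12, b=14, c=6, e=12}
Final committed: {a=12, b=14, c=6, e=12}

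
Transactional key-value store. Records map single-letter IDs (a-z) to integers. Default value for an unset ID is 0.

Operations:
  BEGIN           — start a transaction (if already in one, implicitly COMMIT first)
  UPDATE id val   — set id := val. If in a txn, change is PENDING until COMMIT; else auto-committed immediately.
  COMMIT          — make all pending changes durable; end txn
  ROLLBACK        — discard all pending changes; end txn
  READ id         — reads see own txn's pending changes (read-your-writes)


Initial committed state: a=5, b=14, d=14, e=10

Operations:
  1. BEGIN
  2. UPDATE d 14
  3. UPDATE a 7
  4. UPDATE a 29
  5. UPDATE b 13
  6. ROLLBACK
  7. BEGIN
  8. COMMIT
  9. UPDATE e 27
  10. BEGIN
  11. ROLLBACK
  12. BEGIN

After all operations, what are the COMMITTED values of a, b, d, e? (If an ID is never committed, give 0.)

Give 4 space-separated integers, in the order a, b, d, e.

Initial committed: {a=5, b=14, d=14, e=10}
Op 1: BEGIN: in_txn=True, pending={}
Op 2: UPDATE d=14 (pending; pending now {d=14})
Op 3: UPDATE a=7 (pending; pending now {a=7, d=14})
Op 4: UPDATE a=29 (pending; pending now {a=29, d=14})
Op 5: UPDATE b=13 (pending; pending now {a=29, b=13, d=14})
Op 6: ROLLBACK: discarded pending ['a', 'b', 'd']; in_txn=False
Op 7: BEGIN: in_txn=True, pending={}
Op 8: COMMIT: merged [] into committed; committed now {a=5, b=14, d=14, e=10}
Op 9: UPDATE e=27 (auto-commit; committed e=27)
Op 10: BEGIN: in_txn=True, pending={}
Op 11: ROLLBACK: discarded pending []; in_txn=False
Op 12: BEGIN: in_txn=True, pending={}
Final committed: {a=5, b=14, d=14, e=27}

Answer: 5 14 14 27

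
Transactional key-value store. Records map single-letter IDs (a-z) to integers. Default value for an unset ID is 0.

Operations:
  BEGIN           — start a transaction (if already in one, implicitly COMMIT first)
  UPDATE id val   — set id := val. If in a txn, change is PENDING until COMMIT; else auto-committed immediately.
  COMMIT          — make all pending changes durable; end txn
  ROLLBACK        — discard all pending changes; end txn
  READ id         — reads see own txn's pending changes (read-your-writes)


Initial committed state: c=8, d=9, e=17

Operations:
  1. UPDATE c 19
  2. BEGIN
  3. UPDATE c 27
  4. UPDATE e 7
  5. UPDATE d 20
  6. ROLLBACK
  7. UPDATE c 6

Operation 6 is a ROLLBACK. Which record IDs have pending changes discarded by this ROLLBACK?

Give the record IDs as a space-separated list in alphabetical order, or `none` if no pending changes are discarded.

Answer: c d e

Derivation:
Initial committed: {c=8, d=9, e=17}
Op 1: UPDATE c=19 (auto-commit; committed c=19)
Op 2: BEGIN: in_txn=True, pending={}
Op 3: UPDATE c=27 (pending; pending now {c=27})
Op 4: UPDATE e=7 (pending; pending now {c=27, e=7})
Op 5: UPDATE d=20 (pending; pending now {c=27, d=20, e=7})
Op 6: ROLLBACK: discarded pending ['c', 'd', 'e']; in_txn=False
Op 7: UPDATE c=6 (auto-commit; committed c=6)
ROLLBACK at op 6 discards: ['c', 'd', 'e']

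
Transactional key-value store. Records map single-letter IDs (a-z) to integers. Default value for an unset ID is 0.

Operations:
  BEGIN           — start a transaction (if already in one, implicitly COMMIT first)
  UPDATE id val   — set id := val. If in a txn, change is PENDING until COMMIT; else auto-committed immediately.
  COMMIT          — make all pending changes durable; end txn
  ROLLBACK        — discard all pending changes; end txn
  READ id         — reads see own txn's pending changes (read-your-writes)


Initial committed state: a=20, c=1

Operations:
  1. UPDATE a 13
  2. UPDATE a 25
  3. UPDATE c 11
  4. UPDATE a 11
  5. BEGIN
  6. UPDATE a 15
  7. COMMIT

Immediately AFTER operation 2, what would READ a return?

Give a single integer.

Answer: 25

Derivation:
Initial committed: {a=20, c=1}
Op 1: UPDATE a=13 (auto-commit; committed a=13)
Op 2: UPDATE a=25 (auto-commit; committed a=25)
After op 2: visible(a) = 25 (pending={}, committed={a=25, c=1})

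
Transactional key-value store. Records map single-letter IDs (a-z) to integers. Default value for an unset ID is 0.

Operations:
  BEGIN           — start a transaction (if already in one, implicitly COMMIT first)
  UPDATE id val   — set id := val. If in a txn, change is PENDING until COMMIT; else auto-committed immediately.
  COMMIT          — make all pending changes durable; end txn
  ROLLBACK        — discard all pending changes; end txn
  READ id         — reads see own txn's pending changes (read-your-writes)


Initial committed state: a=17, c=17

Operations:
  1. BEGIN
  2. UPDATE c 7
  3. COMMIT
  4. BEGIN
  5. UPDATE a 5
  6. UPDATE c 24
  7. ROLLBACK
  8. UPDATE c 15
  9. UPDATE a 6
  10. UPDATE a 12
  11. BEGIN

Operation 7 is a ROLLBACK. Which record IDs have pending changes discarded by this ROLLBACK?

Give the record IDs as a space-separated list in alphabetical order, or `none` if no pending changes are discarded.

Answer: a c

Derivation:
Initial committed: {a=17, c=17}
Op 1: BEGIN: in_txn=True, pending={}
Op 2: UPDATE c=7 (pending; pending now {c=7})
Op 3: COMMIT: merged ['c'] into committed; committed now {a=17, c=7}
Op 4: BEGIN: in_txn=True, pending={}
Op 5: UPDATE a=5 (pending; pending now {a=5})
Op 6: UPDATE c=24 (pending; pending now {a=5, c=24})
Op 7: ROLLBACK: discarded pending ['a', 'c']; in_txn=False
Op 8: UPDATE c=15 (auto-commit; committed c=15)
Op 9: UPDATE a=6 (auto-commit; committed a=6)
Op 10: UPDATE a=12 (auto-commit; committed a=12)
Op 11: BEGIN: in_txn=True, pending={}
ROLLBACK at op 7 discards: ['a', 'c']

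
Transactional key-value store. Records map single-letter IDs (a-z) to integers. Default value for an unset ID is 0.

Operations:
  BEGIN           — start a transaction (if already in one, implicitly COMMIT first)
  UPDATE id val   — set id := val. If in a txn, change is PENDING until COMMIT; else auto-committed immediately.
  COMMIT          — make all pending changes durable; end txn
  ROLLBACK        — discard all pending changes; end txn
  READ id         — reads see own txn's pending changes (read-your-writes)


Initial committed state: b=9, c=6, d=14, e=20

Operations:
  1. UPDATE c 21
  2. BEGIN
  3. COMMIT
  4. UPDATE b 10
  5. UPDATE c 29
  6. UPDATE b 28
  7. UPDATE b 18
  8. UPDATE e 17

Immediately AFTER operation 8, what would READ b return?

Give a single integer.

Answer: 18

Derivation:
Initial committed: {b=9, c=6, d=14, e=20}
Op 1: UPDATE c=21 (auto-commit; committed c=21)
Op 2: BEGIN: in_txn=True, pending={}
Op 3: COMMIT: merged [] into committed; committed now {b=9, c=21, d=14, e=20}
Op 4: UPDATE b=10 (auto-commit; committed b=10)
Op 5: UPDATE c=29 (auto-commit; committed c=29)
Op 6: UPDATE b=28 (auto-commit; committed b=28)
Op 7: UPDATE b=18 (auto-commit; committed b=18)
Op 8: UPDATE e=17 (auto-commit; committed e=17)
After op 8: visible(b) = 18 (pending={}, committed={b=18, c=29, d=14, e=17})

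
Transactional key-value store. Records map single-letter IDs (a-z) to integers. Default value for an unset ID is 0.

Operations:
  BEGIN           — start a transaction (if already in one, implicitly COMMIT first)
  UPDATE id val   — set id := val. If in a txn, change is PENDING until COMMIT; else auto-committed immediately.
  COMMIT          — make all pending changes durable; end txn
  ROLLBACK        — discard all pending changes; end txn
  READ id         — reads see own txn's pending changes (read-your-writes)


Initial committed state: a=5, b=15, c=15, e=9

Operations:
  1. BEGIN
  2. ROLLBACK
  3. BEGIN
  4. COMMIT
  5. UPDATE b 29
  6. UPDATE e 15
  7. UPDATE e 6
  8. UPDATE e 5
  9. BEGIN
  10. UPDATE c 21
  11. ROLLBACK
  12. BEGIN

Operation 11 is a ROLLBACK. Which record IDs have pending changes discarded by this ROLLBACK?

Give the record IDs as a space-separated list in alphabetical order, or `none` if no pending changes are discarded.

Initial committed: {a=5, b=15, c=15, e=9}
Op 1: BEGIN: in_txn=True, pending={}
Op 2: ROLLBACK: discarded pending []; in_txn=False
Op 3: BEGIN: in_txn=True, pending={}
Op 4: COMMIT: merged [] into committed; committed now {a=5, b=15, c=15, e=9}
Op 5: UPDATE b=29 (auto-commit; committed b=29)
Op 6: UPDATE e=15 (auto-commit; committed e=15)
Op 7: UPDATE e=6 (auto-commit; committed e=6)
Op 8: UPDATE e=5 (auto-commit; committed e=5)
Op 9: BEGIN: in_txn=True, pending={}
Op 10: UPDATE c=21 (pending; pending now {c=21})
Op 11: ROLLBACK: discarded pending ['c']; in_txn=False
Op 12: BEGIN: in_txn=True, pending={}
ROLLBACK at op 11 discards: ['c']

Answer: c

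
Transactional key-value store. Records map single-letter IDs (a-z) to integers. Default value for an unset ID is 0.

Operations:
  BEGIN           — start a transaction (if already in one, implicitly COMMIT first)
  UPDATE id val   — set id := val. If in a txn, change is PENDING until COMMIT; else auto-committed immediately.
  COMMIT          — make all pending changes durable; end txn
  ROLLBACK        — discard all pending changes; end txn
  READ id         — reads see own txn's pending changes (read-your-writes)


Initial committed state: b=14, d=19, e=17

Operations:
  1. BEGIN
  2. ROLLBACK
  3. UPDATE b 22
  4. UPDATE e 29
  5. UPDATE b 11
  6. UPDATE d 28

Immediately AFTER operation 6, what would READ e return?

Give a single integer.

Initial committed: {b=14, d=19, e=17}
Op 1: BEGIN: in_txn=True, pending={}
Op 2: ROLLBACK: discarded pending []; in_txn=False
Op 3: UPDATE b=22 (auto-commit; committed b=22)
Op 4: UPDATE e=29 (auto-commit; committed e=29)
Op 5: UPDATE b=11 (auto-commit; committed b=11)
Op 6: UPDATE d=28 (auto-commit; committed d=28)
After op 6: visible(e) = 29 (pending={}, committed={b=11, d=28, e=29})

Answer: 29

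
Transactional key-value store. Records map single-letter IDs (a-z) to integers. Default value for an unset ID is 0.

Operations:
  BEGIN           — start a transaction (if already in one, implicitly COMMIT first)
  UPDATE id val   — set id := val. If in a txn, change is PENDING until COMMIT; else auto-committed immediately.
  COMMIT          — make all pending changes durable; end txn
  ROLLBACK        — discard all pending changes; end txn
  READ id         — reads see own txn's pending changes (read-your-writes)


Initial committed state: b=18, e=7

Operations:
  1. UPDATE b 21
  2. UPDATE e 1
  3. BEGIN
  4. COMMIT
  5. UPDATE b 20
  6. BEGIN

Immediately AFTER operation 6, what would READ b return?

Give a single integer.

Answer: 20

Derivation:
Initial committed: {b=18, e=7}
Op 1: UPDATE b=21 (auto-commit; committed b=21)
Op 2: UPDATE e=1 (auto-commit; committed e=1)
Op 3: BEGIN: in_txn=True, pending={}
Op 4: COMMIT: merged [] into committed; committed now {b=21, e=1}
Op 5: UPDATE b=20 (auto-commit; committed b=20)
Op 6: BEGIN: in_txn=True, pending={}
After op 6: visible(b) = 20 (pending={}, committed={b=20, e=1})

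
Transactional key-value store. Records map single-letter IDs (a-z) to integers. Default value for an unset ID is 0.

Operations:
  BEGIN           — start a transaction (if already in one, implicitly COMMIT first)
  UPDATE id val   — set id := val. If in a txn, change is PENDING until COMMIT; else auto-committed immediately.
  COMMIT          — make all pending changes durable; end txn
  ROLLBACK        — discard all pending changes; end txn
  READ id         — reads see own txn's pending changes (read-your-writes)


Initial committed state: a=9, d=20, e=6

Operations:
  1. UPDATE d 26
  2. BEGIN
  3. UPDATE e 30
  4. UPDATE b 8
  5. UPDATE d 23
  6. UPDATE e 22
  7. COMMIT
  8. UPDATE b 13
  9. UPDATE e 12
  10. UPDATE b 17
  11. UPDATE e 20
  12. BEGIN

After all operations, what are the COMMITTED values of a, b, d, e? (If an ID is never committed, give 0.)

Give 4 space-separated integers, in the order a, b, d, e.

Answer: 9 17 23 20

Derivation:
Initial committed: {a=9, d=20, e=6}
Op 1: UPDATE d=26 (auto-commit; committed d=26)
Op 2: BEGIN: in_txn=True, pending={}
Op 3: UPDATE e=30 (pending; pending now {e=30})
Op 4: UPDATE b=8 (pending; pending now {b=8, e=30})
Op 5: UPDATE d=23 (pending; pending now {b=8, d=23, e=30})
Op 6: UPDATE e=22 (pending; pending now {b=8, d=23, e=22})
Op 7: COMMIT: merged ['b', 'd', 'e'] into committed; committed now {a=9, b=8, d=23, e=22}
Op 8: UPDATE b=13 (auto-commit; committed b=13)
Op 9: UPDATE e=12 (auto-commit; committed e=12)
Op 10: UPDATE b=17 (auto-commit; committed b=17)
Op 11: UPDATE e=20 (auto-commit; committed e=20)
Op 12: BEGIN: in_txn=True, pending={}
Final committed: {a=9, b=17, d=23, e=20}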